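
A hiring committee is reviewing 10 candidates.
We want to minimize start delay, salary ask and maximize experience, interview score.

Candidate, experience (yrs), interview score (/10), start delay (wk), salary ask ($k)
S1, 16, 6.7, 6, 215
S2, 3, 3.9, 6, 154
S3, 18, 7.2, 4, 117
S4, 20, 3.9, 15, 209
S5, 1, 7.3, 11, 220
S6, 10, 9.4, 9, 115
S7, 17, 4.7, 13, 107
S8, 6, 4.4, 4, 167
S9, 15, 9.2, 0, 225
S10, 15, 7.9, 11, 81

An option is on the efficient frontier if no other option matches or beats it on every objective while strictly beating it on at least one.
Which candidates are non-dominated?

S1: dominated by S3 (experience 18≥16, interview score 7.2≥6.7, start delay 4≤6, salary ask 117≤215).
S2: dominated by S3 (experience 18≥3, interview score 7.2≥3.9, start delay 4≤6, salary ask 117≤154).
S3: not dominated.
S4: not dominated (best experience).
S5: dominated by S6 (experience 10≥1, interview score 9.4≥7.3, start delay 9≤11, salary ask 115≤220).
S6: not dominated (best interview score).
S7: not dominated.
S8: dominated by S3 (experience 18≥6, interview score 7.2≥4.4, start delay 4≤4, salary ask 117≤167).
S9: not dominated (best start delay).
S10: not dominated (best salary ask).

S3, S4, S6, S7, S9, S10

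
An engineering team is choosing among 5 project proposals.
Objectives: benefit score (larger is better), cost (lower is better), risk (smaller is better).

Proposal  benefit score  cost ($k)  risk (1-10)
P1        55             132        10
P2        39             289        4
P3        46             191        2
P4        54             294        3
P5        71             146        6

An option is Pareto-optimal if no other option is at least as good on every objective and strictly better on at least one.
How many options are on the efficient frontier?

4

P1: not dominated (best cost).
P2: dominated by P3 (benefit score 46≥39, cost 191≤289, risk 2≤4).
P3: not dominated (best risk).
P4: not dominated.
P5: not dominated (best benefit score).
Pareto-optimal: P1, P3, P4, P5 → 4.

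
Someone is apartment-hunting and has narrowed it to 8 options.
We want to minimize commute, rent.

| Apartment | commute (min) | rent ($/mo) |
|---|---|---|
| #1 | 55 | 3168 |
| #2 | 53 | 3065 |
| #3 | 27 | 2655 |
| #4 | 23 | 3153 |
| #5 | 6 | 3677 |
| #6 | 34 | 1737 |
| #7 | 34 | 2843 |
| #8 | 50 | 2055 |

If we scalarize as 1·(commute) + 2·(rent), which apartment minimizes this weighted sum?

#1: 1·55 + 2·3168 = 6391
#2: 1·53 + 2·3065 = 6183
#3: 1·27 + 2·2655 = 5337
#4: 1·23 + 2·3153 = 6329
#5: 1·6 + 2·3677 = 7360
#6: 1·34 + 2·1737 = 3508
#7: 1·34 + 2·2843 = 5720
#8: 1·50 + 2·2055 = 4160
Lowest: #6 at 3508.

#6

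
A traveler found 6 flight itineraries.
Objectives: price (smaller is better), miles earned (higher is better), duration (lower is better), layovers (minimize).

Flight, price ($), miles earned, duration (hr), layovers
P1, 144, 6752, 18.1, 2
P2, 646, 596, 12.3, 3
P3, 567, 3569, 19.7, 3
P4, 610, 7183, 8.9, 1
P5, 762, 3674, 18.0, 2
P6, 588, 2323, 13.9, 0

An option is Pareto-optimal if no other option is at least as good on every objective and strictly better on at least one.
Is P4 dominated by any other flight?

P1: worse on miles earned (6752 vs 7183).
P2: worse on price (646 vs 610).
P3: worse on miles earned (3569 vs 7183).
P5: worse on price (762 vs 610).
P6: worse on miles earned (2323 vs 7183).
No option is at least as good as P4 on every objective and strictly better on one.

No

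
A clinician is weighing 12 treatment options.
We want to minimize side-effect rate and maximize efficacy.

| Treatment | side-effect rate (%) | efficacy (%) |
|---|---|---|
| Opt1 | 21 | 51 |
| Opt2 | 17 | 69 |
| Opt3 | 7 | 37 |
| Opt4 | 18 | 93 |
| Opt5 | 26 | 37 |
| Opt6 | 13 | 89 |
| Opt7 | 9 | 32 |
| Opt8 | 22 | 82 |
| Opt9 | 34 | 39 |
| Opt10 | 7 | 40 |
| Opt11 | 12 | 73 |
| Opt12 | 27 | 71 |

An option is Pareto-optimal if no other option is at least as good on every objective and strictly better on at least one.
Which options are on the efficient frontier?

Opt4, Opt6, Opt10, Opt11

Opt1: dominated by Opt2 (side-effect rate 17≤21, efficacy 69≥51).
Opt2: dominated by Opt6 (side-effect rate 13≤17, efficacy 89≥69).
Opt3: dominated by Opt10 (side-effect rate 7≤7, efficacy 40≥37).
Opt4: not dominated (best efficacy).
Opt5: dominated by Opt1 (side-effect rate 21≤26, efficacy 51≥37).
Opt6: not dominated.
Opt7: dominated by Opt3 (side-effect rate 7≤9, efficacy 37≥32).
Opt8: dominated by Opt4 (side-effect rate 18≤22, efficacy 93≥82).
Opt9: dominated by Opt1 (side-effect rate 21≤34, efficacy 51≥39).
Opt10: not dominated.
Opt11: not dominated.
Opt12: dominated by Opt4 (side-effect rate 18≤27, efficacy 93≥71).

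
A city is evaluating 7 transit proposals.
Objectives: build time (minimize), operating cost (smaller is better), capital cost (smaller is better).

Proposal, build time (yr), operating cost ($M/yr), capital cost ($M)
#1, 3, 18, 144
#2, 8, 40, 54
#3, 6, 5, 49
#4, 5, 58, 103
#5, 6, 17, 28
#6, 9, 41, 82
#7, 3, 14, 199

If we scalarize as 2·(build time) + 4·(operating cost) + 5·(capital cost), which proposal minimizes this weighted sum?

#1: 2·3 + 4·18 + 5·144 = 798
#2: 2·8 + 4·40 + 5·54 = 446
#3: 2·6 + 4·5 + 5·49 = 277
#4: 2·5 + 4·58 + 5·103 = 757
#5: 2·6 + 4·17 + 5·28 = 220
#6: 2·9 + 4·41 + 5·82 = 592
#7: 2·3 + 4·14 + 5·199 = 1057
Lowest: #5 at 220.

#5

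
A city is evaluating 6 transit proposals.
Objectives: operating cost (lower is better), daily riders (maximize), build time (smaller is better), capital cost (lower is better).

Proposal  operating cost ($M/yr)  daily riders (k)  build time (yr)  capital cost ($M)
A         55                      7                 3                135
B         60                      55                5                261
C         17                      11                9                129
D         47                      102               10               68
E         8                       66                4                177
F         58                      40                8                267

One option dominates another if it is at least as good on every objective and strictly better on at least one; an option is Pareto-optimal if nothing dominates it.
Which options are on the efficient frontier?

A, C, D, E

A: not dominated (best build time).
B: dominated by E (operating cost 8≤60, daily riders 66≥55, build time 4≤5, capital cost 177≤261).
C: not dominated.
D: not dominated (best daily riders).
E: not dominated (best operating cost).
F: dominated by E (operating cost 8≤58, daily riders 66≥40, build time 4≤8, capital cost 177≤267).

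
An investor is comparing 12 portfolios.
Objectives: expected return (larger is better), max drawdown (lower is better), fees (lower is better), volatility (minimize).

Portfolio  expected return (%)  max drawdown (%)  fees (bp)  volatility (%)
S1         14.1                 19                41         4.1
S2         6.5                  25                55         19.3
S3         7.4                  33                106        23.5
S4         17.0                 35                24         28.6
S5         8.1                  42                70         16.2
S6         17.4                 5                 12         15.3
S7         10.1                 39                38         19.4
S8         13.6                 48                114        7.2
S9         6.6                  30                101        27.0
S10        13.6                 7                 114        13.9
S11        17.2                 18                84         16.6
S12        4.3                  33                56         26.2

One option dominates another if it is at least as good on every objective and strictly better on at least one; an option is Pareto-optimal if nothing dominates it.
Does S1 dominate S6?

No

S1 vs S6: S1 is worse on expected return (14.1 vs 17.4), so it does not dominate S6.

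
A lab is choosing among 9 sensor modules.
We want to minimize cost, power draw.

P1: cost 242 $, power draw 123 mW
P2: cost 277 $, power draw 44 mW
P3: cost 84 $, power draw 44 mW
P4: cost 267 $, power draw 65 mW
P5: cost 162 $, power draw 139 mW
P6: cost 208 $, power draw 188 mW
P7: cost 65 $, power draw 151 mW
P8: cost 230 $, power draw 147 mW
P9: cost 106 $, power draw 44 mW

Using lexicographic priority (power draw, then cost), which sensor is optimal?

First minimize power draw: best is 44, kept {P2, P3, P9}.
Then minimize cost: best is 84, kept {P3}.

P3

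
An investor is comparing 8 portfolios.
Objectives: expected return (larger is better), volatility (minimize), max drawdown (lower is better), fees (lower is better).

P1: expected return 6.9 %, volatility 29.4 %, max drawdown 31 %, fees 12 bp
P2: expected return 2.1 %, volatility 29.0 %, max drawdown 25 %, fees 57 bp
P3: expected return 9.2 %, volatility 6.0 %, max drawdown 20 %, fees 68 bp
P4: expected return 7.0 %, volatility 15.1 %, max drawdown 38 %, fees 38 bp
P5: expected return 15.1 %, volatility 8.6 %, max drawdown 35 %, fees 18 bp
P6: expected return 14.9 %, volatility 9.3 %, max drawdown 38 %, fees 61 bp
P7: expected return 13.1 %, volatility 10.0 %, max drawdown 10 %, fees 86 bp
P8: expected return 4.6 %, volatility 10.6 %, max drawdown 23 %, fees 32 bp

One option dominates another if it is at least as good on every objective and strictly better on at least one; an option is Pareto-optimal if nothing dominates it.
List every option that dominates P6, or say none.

P5: expected return 15.1≥14.9, volatility 8.6≤9.3, max drawdown 35≤38, fees 18≤61 — dominates P6.
Others (P1, P2, P3, P4, P7, P8) are each worse than P6 on at least one objective.

P5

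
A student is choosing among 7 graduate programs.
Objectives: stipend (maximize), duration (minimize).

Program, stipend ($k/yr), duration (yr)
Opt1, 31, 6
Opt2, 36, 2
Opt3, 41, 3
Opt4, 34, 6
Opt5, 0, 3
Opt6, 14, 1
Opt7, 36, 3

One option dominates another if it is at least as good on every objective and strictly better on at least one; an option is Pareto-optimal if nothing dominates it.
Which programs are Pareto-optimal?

Opt2, Opt3, Opt6

Opt1: dominated by Opt2 (stipend 36≥31, duration 2≤6).
Opt2: not dominated.
Opt3: not dominated (best stipend).
Opt4: dominated by Opt2 (stipend 36≥34, duration 2≤6).
Opt5: dominated by Opt2 (stipend 36≥0, duration 2≤3).
Opt6: not dominated (best duration).
Opt7: dominated by Opt2 (stipend 36≥36, duration 2≤3).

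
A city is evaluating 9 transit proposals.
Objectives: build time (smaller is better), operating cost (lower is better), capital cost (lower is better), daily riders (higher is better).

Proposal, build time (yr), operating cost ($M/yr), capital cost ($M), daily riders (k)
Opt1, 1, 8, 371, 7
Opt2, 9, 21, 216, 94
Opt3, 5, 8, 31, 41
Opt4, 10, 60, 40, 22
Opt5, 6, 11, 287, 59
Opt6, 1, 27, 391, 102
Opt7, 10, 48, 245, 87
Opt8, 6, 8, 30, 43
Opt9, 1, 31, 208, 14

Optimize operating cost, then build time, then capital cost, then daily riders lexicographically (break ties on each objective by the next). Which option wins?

Opt1

First minimize operating cost: best is 8, kept {Opt1, Opt3, Opt8}.
Then minimize build time: best is 1, kept {Opt1}.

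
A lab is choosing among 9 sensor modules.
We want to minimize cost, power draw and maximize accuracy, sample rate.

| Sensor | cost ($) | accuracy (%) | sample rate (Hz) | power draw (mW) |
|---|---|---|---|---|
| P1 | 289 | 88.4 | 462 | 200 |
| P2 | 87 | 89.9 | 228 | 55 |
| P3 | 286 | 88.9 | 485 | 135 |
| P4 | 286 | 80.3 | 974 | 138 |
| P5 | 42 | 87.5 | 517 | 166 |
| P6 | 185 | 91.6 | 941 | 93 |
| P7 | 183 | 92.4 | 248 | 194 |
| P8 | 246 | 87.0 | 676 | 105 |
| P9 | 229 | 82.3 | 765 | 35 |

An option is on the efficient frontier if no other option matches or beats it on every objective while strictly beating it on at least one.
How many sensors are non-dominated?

P1: dominated by P3 (cost 286≤289, accuracy 88.9≥88.4, sample rate 485≥462, power draw 135≤200).
P2: not dominated.
P3: dominated by P6 (cost 185≤286, accuracy 91.6≥88.9, sample rate 941≥485, power draw 93≤135).
P4: not dominated (best sample rate).
P5: not dominated (best cost).
P6: not dominated.
P7: not dominated (best accuracy).
P8: dominated by P6 (cost 185≤246, accuracy 91.6≥87.0, sample rate 941≥676, power draw 93≤105).
P9: not dominated (best power draw).
Pareto-optimal: P2, P4, P5, P6, P7, P9 → 6.

6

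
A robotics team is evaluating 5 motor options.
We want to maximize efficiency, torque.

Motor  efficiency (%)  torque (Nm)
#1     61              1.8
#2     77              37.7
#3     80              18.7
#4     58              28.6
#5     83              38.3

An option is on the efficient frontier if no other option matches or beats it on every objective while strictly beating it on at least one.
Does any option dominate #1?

#2 vs #1: efficiency 77≥61, torque 37.7≥1.8 — #2 is at least as good on every objective and strictly better on at least one, so #2 dominates #1.

Yes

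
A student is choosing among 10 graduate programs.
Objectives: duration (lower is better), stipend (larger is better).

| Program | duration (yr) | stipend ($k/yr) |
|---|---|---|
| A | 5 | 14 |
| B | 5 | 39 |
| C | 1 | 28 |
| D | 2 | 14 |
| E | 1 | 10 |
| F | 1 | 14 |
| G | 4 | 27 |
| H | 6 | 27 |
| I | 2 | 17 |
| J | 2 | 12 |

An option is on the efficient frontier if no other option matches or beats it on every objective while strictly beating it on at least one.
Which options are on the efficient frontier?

A: dominated by B (duration 5≤5, stipend 39≥14).
B: not dominated (best stipend).
C: not dominated.
D: dominated by C (duration 1≤2, stipend 28≥14).
E: dominated by C (duration 1≤1, stipend 28≥10).
F: dominated by C (duration 1≤1, stipend 28≥14).
G: dominated by C (duration 1≤4, stipend 28≥27).
H: dominated by B (duration 5≤6, stipend 39≥27).
I: dominated by C (duration 1≤2, stipend 28≥17).
J: dominated by C (duration 1≤2, stipend 28≥12).

B, C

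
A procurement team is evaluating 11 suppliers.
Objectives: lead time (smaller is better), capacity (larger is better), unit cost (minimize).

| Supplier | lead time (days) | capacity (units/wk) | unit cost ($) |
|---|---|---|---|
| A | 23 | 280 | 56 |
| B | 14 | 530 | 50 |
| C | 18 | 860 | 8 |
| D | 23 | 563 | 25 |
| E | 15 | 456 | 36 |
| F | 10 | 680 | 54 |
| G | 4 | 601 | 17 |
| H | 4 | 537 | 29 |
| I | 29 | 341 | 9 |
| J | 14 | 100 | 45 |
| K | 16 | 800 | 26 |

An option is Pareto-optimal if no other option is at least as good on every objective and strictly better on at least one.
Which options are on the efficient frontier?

A: dominated by B (lead time 14≤23, capacity 530≥280, unit cost 50≤56).
B: dominated by G (lead time 4≤14, capacity 601≥530, unit cost 17≤50).
C: not dominated (best capacity).
D: dominated by C (lead time 18≤23, capacity 860≥563, unit cost 8≤25).
E: dominated by G (lead time 4≤15, capacity 601≥456, unit cost 17≤36).
F: not dominated.
G: not dominated.
H: dominated by G (lead time 4≤4, capacity 601≥537, unit cost 17≤29).
I: dominated by C (lead time 18≤29, capacity 860≥341, unit cost 8≤9).
J: dominated by G (lead time 4≤14, capacity 601≥100, unit cost 17≤45).
K: not dominated.

C, F, G, K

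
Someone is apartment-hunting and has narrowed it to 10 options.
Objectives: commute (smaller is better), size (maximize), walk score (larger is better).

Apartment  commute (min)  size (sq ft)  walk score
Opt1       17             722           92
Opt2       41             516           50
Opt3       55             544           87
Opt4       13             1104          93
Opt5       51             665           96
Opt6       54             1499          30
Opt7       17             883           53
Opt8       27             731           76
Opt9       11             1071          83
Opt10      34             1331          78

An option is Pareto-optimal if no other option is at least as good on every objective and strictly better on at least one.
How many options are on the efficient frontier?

5

Opt1: dominated by Opt4 (commute 13≤17, size 1104≥722, walk score 93≥92).
Opt2: dominated by Opt1 (commute 17≤41, size 722≥516, walk score 92≥50).
Opt3: dominated by Opt1 (commute 17≤55, size 722≥544, walk score 92≥87).
Opt4: not dominated.
Opt5: not dominated (best walk score).
Opt6: not dominated (best size).
Opt7: dominated by Opt4 (commute 13≤17, size 1104≥883, walk score 93≥53).
Opt8: dominated by Opt4 (commute 13≤27, size 1104≥731, walk score 93≥76).
Opt9: not dominated (best commute).
Opt10: not dominated.
Pareto-optimal: Opt4, Opt5, Opt6, Opt9, Opt10 → 5.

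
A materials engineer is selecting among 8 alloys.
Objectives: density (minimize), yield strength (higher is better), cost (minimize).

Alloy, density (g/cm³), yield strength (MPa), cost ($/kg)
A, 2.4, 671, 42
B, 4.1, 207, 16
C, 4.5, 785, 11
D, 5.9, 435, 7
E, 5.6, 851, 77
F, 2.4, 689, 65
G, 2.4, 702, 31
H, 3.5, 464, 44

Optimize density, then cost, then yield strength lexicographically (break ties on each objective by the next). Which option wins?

First minimize density: best is 2.4, kept {A, F, G}.
Then minimize cost: best is 31, kept {G}.

G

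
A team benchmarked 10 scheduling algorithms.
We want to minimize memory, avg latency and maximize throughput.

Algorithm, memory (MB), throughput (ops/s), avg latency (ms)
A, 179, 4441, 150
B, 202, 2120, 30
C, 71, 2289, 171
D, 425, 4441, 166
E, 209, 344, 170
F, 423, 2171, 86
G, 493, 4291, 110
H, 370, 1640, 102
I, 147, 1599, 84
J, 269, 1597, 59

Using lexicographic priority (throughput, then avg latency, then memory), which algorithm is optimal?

A

First maximize throughput: best is 4441, kept {A, D}.
Then minimize avg latency: best is 150, kept {A}.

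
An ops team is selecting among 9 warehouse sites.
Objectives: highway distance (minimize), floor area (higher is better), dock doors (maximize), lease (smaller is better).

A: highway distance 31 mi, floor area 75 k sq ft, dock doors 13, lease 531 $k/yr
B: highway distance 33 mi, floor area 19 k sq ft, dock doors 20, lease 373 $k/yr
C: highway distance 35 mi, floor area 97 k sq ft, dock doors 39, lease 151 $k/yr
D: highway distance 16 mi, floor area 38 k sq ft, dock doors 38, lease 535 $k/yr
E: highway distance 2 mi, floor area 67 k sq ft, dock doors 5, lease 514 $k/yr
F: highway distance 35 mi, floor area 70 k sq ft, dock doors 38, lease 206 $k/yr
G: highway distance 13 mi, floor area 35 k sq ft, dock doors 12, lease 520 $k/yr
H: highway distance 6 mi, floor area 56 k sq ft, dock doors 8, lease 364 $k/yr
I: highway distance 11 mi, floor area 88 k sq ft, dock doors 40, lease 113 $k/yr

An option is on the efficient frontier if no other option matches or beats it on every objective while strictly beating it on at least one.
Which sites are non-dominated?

C, E, H, I

A: dominated by I (highway distance 11≤31, floor area 88≥75, dock doors 40≥13, lease 113≤531).
B: dominated by I (highway distance 11≤33, floor area 88≥19, dock doors 40≥20, lease 113≤373).
C: not dominated (best floor area).
D: dominated by I (highway distance 11≤16, floor area 88≥38, dock doors 40≥38, lease 113≤535).
E: not dominated (best highway distance).
F: dominated by C (highway distance 35≤35, floor area 97≥70, dock doors 39≥38, lease 151≤206).
G: dominated by I (highway distance 11≤13, floor area 88≥35, dock doors 40≥12, lease 113≤520).
H: not dominated.
I: not dominated (best dock doors).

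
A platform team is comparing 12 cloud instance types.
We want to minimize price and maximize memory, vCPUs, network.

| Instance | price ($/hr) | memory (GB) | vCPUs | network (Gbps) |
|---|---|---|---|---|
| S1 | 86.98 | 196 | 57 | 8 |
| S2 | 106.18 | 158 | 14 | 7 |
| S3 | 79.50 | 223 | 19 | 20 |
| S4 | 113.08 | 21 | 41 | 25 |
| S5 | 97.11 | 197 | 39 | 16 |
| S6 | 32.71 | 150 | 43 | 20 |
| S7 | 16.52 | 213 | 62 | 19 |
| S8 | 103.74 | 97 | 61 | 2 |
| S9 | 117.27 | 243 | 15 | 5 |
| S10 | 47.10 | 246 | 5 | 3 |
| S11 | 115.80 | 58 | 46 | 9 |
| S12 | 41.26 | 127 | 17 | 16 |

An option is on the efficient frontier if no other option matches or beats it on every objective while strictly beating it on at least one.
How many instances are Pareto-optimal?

S1: dominated by S7 (price 16.52≤86.98, memory 213≥196, vCPUs 62≥57, network 19≥8).
S2: dominated by S1 (price 86.98≤106.18, memory 196≥158, vCPUs 57≥14, network 8≥7).
S3: not dominated.
S4: not dominated (best network).
S5: dominated by S7 (price 16.52≤97.11, memory 213≥197, vCPUs 62≥39, network 19≥16).
S6: not dominated.
S7: not dominated (best price).
S8: dominated by S7 (price 16.52≤103.74, memory 213≥97, vCPUs 62≥61, network 19≥2).
S9: not dominated.
S10: not dominated (best memory).
S11: dominated by S7 (price 16.52≤115.80, memory 213≥58, vCPUs 62≥46, network 19≥9).
S12: dominated by S6 (price 32.71≤41.26, memory 150≥127, vCPUs 43≥17, network 20≥16).
Pareto-optimal: S3, S4, S6, S7, S9, S10 → 6.

6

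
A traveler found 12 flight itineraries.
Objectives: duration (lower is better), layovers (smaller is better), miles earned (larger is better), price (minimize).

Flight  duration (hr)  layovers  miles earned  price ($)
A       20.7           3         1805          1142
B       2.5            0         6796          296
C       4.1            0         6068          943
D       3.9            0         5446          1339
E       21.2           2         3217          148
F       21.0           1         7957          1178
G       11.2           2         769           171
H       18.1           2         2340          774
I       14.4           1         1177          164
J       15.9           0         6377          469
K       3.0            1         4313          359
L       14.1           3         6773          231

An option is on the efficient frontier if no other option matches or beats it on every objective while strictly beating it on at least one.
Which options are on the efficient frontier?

A: dominated by B (duration 2.5≤20.7, layovers 0≤3, miles earned 6796≥1805, price 296≤1142).
B: not dominated (best duration).
C: dominated by B (duration 2.5≤4.1, layovers 0≤0, miles earned 6796≥6068, price 296≤943).
D: dominated by B (duration 2.5≤3.9, layovers 0≤0, miles earned 6796≥5446, price 296≤1339).
E: not dominated (best price).
F: not dominated (best miles earned).
G: not dominated.
H: dominated by B (duration 2.5≤18.1, layovers 0≤2, miles earned 6796≥2340, price 296≤774).
I: not dominated.
J: dominated by B (duration 2.5≤15.9, layovers 0≤0, miles earned 6796≥6377, price 296≤469).
K: dominated by B (duration 2.5≤3.0, layovers 0≤1, miles earned 6796≥4313, price 296≤359).
L: not dominated.

B, E, F, G, I, L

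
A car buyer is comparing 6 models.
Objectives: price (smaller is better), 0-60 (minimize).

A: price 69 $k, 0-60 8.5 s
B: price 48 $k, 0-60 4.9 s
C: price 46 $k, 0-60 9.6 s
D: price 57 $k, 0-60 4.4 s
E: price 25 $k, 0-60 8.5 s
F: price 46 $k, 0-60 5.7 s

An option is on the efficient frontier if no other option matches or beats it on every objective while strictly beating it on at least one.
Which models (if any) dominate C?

E: price 25≤46, 0-60 8.5≤9.6 — dominates C.
F: price 46≤46, 0-60 5.7≤9.6 — dominates C.
Others (A, B, D) are each worse than C on at least one objective.

E, F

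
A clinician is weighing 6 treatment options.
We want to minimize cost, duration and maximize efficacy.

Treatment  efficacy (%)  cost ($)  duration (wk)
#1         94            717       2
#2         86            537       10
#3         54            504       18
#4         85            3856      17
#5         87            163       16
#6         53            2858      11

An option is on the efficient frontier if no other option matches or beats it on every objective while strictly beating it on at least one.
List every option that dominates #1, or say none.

none

#2: worse on efficacy (86 vs 94).
#3: worse on efficacy (54 vs 94).
#4: worse on efficacy (85 vs 94).
#5: worse on efficacy (87 vs 94).
#6: worse on efficacy (53 vs 94).
No option dominates #1.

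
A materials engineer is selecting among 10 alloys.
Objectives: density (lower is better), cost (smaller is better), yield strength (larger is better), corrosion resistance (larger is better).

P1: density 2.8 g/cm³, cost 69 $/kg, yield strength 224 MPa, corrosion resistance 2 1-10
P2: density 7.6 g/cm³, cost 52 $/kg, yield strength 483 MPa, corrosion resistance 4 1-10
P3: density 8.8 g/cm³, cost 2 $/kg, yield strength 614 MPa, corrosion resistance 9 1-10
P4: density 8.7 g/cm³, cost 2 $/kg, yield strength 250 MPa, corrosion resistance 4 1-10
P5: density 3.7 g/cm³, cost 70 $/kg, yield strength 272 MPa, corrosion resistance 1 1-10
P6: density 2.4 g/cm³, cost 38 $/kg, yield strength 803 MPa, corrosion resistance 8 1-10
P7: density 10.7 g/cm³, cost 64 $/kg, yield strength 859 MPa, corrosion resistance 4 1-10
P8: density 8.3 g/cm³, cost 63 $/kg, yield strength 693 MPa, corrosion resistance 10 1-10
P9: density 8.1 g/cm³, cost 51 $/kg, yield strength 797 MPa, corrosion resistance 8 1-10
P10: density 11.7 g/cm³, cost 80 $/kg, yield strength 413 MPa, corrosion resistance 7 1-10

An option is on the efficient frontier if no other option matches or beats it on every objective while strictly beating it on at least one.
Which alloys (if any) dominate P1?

P6: density 2.4≤2.8, cost 38≤69, yield strength 803≥224, corrosion resistance 8≥2 — dominates P1.
Others (P2, P3, P4, P5, P7, P8, P9, P10) are each worse than P1 on at least one objective.

P6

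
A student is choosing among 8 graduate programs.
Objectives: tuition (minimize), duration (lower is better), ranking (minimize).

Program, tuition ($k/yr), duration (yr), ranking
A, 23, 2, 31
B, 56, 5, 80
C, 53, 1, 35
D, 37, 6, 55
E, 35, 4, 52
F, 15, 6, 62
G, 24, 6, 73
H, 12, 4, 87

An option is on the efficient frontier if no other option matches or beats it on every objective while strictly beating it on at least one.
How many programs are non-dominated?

A: not dominated (best ranking).
B: dominated by A (tuition 23≤56, duration 2≤5, ranking 31≤80).
C: not dominated (best duration).
D: dominated by A (tuition 23≤37, duration 2≤6, ranking 31≤55).
E: dominated by A (tuition 23≤35, duration 2≤4, ranking 31≤52).
F: not dominated.
G: dominated by A (tuition 23≤24, duration 2≤6, ranking 31≤73).
H: not dominated (best tuition).
Pareto-optimal: A, C, F, H → 4.

4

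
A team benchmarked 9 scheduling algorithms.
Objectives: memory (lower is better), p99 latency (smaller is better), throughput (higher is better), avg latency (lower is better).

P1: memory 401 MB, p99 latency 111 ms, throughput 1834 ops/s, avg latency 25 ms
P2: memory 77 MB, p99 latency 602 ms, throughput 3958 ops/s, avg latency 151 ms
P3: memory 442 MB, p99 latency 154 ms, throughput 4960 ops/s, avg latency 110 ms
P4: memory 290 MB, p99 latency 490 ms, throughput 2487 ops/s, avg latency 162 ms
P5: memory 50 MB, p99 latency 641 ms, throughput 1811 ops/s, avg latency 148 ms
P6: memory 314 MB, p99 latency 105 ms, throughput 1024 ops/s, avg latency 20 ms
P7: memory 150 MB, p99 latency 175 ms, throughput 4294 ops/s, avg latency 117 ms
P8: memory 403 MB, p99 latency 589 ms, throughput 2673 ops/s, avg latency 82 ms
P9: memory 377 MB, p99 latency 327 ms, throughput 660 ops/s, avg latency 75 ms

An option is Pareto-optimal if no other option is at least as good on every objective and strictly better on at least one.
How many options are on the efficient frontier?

P1: not dominated.
P2: not dominated.
P3: not dominated (best throughput).
P4: dominated by P7 (memory 150≤290, p99 latency 175≤490, throughput 4294≥2487, avg latency 117≤162).
P5: not dominated (best memory).
P6: not dominated (best p99 latency).
P7: not dominated.
P8: not dominated.
P9: dominated by P6 (memory 314≤377, p99 latency 105≤327, throughput 1024≥660, avg latency 20≤75).
Pareto-optimal: P1, P2, P3, P5, P6, P7, P8 → 7.

7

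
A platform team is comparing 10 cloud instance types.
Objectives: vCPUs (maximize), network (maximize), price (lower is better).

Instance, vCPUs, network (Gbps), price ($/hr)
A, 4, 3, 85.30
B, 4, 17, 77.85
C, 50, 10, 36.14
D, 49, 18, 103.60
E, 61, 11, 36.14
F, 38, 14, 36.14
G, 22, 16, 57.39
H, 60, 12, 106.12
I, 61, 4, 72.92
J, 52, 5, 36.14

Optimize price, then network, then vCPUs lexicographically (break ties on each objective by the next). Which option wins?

First minimize price: best is 36.14, kept {C, E, F, J}.
Then maximize network: best is 14, kept {F}.

F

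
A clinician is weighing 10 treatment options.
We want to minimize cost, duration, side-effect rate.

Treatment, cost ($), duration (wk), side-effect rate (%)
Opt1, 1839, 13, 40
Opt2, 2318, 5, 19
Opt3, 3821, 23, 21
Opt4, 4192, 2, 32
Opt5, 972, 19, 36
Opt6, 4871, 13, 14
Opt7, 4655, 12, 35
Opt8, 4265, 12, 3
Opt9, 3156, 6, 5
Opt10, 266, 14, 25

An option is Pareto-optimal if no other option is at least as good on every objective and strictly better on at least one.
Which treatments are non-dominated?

Opt1, Opt2, Opt4, Opt8, Opt9, Opt10

Opt1: not dominated.
Opt2: not dominated.
Opt3: dominated by Opt2 (cost 2318≤3821, duration 5≤23, side-effect rate 19≤21).
Opt4: not dominated (best duration).
Opt5: dominated by Opt10 (cost 266≤972, duration 14≤19, side-effect rate 25≤36).
Opt6: dominated by Opt8 (cost 4265≤4871, duration 12≤13, side-effect rate 3≤14).
Opt7: dominated by Opt2 (cost 2318≤4655, duration 5≤12, side-effect rate 19≤35).
Opt8: not dominated (best side-effect rate).
Opt9: not dominated.
Opt10: not dominated (best cost).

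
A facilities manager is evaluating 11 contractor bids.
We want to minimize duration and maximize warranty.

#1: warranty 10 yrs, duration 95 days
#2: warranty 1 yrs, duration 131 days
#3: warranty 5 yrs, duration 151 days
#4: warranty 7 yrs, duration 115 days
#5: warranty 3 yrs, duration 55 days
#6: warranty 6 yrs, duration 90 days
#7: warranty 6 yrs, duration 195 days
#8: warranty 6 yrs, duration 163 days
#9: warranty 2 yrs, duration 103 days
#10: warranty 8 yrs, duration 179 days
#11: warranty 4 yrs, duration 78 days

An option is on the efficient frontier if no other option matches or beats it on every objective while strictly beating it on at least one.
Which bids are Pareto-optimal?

#1, #5, #6, #11

#1: not dominated (best warranty).
#2: dominated by #1 (warranty 10≥1, duration 95≤131).
#3: dominated by #1 (warranty 10≥5, duration 95≤151).
#4: dominated by #1 (warranty 10≥7, duration 95≤115).
#5: not dominated (best duration).
#6: not dominated.
#7: dominated by #1 (warranty 10≥6, duration 95≤195).
#8: dominated by #1 (warranty 10≥6, duration 95≤163).
#9: dominated by #1 (warranty 10≥2, duration 95≤103).
#10: dominated by #1 (warranty 10≥8, duration 95≤179).
#11: not dominated.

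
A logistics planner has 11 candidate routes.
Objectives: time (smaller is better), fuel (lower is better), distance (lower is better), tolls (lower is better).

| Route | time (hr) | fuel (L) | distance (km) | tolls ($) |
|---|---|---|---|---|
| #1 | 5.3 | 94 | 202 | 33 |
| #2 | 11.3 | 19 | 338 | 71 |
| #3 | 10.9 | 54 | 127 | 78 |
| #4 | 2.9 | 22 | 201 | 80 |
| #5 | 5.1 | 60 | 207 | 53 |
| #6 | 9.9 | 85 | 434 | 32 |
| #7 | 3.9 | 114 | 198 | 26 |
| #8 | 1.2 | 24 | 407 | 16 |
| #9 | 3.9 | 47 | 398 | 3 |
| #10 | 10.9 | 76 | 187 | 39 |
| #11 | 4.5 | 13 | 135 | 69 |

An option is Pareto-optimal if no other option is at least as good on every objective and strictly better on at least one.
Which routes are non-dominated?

#1: not dominated.
#2: dominated by #11 (time 4.5≤11.3, fuel 13≤19, distance 135≤338, tolls 69≤71).
#3: not dominated (best distance).
#4: not dominated.
#5: not dominated.
#6: dominated by #8 (time 1.2≤9.9, fuel 24≤85, distance 407≤434, tolls 16≤32).
#7: not dominated.
#8: not dominated (best time).
#9: not dominated (best tolls).
#10: not dominated.
#11: not dominated (best fuel).

#1, #3, #4, #5, #7, #8, #9, #10, #11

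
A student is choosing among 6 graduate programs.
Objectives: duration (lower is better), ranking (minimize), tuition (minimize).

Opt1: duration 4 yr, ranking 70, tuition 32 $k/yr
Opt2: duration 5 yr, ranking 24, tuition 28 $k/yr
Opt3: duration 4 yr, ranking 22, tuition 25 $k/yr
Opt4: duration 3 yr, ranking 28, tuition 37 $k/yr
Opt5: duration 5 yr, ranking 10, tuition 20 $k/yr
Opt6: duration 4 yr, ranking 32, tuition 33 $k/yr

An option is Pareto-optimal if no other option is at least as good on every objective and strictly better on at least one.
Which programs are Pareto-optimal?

Opt3, Opt4, Opt5

Opt1: dominated by Opt3 (duration 4≤4, ranking 22≤70, tuition 25≤32).
Opt2: dominated by Opt3 (duration 4≤5, ranking 22≤24, tuition 25≤28).
Opt3: not dominated.
Opt4: not dominated (best duration).
Opt5: not dominated (best ranking).
Opt6: dominated by Opt3 (duration 4≤4, ranking 22≤32, tuition 25≤33).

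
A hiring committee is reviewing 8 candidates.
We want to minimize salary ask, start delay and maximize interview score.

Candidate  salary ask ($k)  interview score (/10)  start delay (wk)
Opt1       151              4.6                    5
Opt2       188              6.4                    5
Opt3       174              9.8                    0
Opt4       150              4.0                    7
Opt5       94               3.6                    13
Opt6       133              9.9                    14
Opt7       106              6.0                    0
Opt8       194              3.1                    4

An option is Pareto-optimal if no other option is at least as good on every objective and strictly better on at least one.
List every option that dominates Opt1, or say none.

Opt7

Opt7: salary ask 106≤151, interview score 6.0≥4.6, start delay 0≤5 — dominates Opt1.
Others (Opt2, Opt3, Opt4, Opt5, Opt6, Opt8) are each worse than Opt1 on at least one objective.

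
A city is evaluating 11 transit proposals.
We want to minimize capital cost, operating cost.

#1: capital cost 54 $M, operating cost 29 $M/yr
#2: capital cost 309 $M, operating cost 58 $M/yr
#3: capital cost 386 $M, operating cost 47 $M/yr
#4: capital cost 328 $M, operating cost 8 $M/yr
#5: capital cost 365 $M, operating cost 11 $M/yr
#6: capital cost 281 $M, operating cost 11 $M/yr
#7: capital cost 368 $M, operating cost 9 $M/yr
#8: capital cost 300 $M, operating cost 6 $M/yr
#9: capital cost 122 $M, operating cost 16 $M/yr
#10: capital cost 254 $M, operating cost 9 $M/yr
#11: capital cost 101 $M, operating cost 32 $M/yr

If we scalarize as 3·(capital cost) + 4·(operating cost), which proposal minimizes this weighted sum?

#1

#1: 3·54 + 4·29 = 278
#2: 3·309 + 4·58 = 1159
#3: 3·386 + 4·47 = 1346
#4: 3·328 + 4·8 = 1016
#5: 3·365 + 4·11 = 1139
#6: 3·281 + 4·11 = 887
#7: 3·368 + 4·9 = 1140
#8: 3·300 + 4·6 = 924
#9: 3·122 + 4·16 = 430
#10: 3·254 + 4·9 = 798
#11: 3·101 + 4·32 = 431
Lowest: #1 at 278.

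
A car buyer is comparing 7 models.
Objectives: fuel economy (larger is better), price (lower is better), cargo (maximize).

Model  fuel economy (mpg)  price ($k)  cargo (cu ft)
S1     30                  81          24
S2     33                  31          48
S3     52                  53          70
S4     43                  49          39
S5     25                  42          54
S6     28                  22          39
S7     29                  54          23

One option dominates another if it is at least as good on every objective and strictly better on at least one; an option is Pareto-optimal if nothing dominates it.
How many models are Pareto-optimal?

5

S1: dominated by S2 (fuel economy 33≥30, price 31≤81, cargo 48≥24).
S2: not dominated.
S3: not dominated (best fuel economy).
S4: not dominated.
S5: not dominated.
S6: not dominated (best price).
S7: dominated by S2 (fuel economy 33≥29, price 31≤54, cargo 48≥23).
Pareto-optimal: S2, S3, S4, S5, S6 → 5.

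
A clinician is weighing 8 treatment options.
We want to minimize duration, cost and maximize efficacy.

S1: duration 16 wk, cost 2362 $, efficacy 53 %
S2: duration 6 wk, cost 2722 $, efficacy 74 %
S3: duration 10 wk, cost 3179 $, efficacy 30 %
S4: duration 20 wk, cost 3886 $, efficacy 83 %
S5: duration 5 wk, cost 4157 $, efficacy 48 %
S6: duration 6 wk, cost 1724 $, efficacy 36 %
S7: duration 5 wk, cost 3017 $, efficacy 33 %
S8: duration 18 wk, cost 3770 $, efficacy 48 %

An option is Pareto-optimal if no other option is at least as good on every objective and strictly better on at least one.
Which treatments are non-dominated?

S1, S2, S4, S5, S6, S7

S1: not dominated.
S2: not dominated.
S3: dominated by S2 (duration 6≤10, cost 2722≤3179, efficacy 74≥30).
S4: not dominated (best efficacy).
S5: not dominated.
S6: not dominated (best cost).
S7: not dominated.
S8: dominated by S1 (duration 16≤18, cost 2362≤3770, efficacy 53≥48).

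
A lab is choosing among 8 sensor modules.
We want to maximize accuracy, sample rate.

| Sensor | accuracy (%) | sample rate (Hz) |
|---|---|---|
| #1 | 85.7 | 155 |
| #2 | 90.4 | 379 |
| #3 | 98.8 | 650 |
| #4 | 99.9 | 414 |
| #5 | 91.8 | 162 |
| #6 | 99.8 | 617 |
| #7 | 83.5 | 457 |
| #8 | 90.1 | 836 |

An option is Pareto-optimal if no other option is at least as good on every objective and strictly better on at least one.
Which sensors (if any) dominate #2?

#3, #4, #6

#3: accuracy 98.8≥90.4, sample rate 650≥379 — dominates #2.
#4: accuracy 99.9≥90.4, sample rate 414≥379 — dominates #2.
#6: accuracy 99.8≥90.4, sample rate 617≥379 — dominates #2.
Others (#1, #5, #7, #8) are each worse than #2 on at least one objective.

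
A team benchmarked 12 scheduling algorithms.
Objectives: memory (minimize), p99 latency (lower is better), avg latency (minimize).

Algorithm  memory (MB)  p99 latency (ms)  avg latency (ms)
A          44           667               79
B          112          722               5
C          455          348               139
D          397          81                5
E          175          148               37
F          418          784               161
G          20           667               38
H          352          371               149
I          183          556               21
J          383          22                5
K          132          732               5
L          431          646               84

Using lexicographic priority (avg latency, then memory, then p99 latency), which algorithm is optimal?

First minimize avg latency: best is 5, kept {B, D, J, K}.
Then minimize memory: best is 112, kept {B}.

B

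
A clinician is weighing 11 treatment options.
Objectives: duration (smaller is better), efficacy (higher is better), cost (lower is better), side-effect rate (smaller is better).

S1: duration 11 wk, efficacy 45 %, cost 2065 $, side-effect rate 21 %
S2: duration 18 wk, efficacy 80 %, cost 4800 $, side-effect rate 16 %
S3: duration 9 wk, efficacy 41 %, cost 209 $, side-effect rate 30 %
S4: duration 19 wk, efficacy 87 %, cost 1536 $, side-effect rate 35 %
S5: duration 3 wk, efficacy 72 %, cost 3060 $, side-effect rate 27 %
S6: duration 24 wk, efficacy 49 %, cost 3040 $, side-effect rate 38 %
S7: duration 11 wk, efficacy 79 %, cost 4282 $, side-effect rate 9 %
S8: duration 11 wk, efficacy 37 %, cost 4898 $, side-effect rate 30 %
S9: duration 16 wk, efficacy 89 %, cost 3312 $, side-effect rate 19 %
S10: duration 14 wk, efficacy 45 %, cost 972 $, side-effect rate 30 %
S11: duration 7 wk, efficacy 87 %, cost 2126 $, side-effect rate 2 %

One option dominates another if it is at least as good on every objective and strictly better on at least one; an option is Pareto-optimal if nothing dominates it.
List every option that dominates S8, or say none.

S1, S3, S5, S7, S11

S1: duration 11≤11, efficacy 45≥37, cost 2065≤4898, side-effect rate 21≤30 — dominates S8.
S3: duration 9≤11, efficacy 41≥37, cost 209≤4898, side-effect rate 30≤30 — dominates S8.
S5: duration 3≤11, efficacy 72≥37, cost 3060≤4898, side-effect rate 27≤30 — dominates S8.
S7: duration 11≤11, efficacy 79≥37, cost 4282≤4898, side-effect rate 9≤30 — dominates S8.
S11: duration 7≤11, efficacy 87≥37, cost 2126≤4898, side-effect rate 2≤30 — dominates S8.
Others (S2, S4, S6, S9, S10) are each worse than S8 on at least one objective.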